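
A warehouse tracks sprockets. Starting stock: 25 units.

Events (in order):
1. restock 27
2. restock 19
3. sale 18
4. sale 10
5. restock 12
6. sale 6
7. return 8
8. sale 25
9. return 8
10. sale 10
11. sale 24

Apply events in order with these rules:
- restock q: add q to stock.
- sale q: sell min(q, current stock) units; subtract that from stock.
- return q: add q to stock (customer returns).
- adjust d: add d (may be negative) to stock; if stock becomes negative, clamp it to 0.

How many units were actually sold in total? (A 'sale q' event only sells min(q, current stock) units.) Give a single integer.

Answer: 93

Derivation:
Processing events:
Start: stock = 25
  Event 1 (restock 27): 25 + 27 = 52
  Event 2 (restock 19): 52 + 19 = 71
  Event 3 (sale 18): sell min(18,71)=18. stock: 71 - 18 = 53. total_sold = 18
  Event 4 (sale 10): sell min(10,53)=10. stock: 53 - 10 = 43. total_sold = 28
  Event 5 (restock 12): 43 + 12 = 55
  Event 6 (sale 6): sell min(6,55)=6. stock: 55 - 6 = 49. total_sold = 34
  Event 7 (return 8): 49 + 8 = 57
  Event 8 (sale 25): sell min(25,57)=25. stock: 57 - 25 = 32. total_sold = 59
  Event 9 (return 8): 32 + 8 = 40
  Event 10 (sale 10): sell min(10,40)=10. stock: 40 - 10 = 30. total_sold = 69
  Event 11 (sale 24): sell min(24,30)=24. stock: 30 - 24 = 6. total_sold = 93
Final: stock = 6, total_sold = 93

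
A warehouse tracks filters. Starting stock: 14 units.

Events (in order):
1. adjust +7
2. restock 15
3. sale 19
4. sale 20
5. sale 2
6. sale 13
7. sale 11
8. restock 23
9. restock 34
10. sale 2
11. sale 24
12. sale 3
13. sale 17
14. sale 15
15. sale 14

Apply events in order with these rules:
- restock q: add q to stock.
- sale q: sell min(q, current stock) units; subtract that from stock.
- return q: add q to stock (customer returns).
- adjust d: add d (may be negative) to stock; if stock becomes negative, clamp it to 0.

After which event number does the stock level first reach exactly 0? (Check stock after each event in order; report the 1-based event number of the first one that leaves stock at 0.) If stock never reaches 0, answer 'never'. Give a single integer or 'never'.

Answer: 4

Derivation:
Processing events:
Start: stock = 14
  Event 1 (adjust +7): 14 + 7 = 21
  Event 2 (restock 15): 21 + 15 = 36
  Event 3 (sale 19): sell min(19,36)=19. stock: 36 - 19 = 17. total_sold = 19
  Event 4 (sale 20): sell min(20,17)=17. stock: 17 - 17 = 0. total_sold = 36
  Event 5 (sale 2): sell min(2,0)=0. stock: 0 - 0 = 0. total_sold = 36
  Event 6 (sale 13): sell min(13,0)=0. stock: 0 - 0 = 0. total_sold = 36
  Event 7 (sale 11): sell min(11,0)=0. stock: 0 - 0 = 0. total_sold = 36
  Event 8 (restock 23): 0 + 23 = 23
  Event 9 (restock 34): 23 + 34 = 57
  Event 10 (sale 2): sell min(2,57)=2. stock: 57 - 2 = 55. total_sold = 38
  Event 11 (sale 24): sell min(24,55)=24. stock: 55 - 24 = 31. total_sold = 62
  Event 12 (sale 3): sell min(3,31)=3. stock: 31 - 3 = 28. total_sold = 65
  Event 13 (sale 17): sell min(17,28)=17. stock: 28 - 17 = 11. total_sold = 82
  Event 14 (sale 15): sell min(15,11)=11. stock: 11 - 11 = 0. total_sold = 93
  Event 15 (sale 14): sell min(14,0)=0. stock: 0 - 0 = 0. total_sold = 93
Final: stock = 0, total_sold = 93

First zero at event 4.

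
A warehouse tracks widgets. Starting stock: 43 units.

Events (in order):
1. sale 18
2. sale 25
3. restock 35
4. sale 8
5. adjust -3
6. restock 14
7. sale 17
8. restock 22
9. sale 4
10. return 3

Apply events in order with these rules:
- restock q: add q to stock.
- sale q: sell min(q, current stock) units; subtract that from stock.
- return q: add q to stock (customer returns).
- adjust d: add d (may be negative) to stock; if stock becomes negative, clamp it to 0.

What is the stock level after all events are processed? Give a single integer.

Answer: 42

Derivation:
Processing events:
Start: stock = 43
  Event 1 (sale 18): sell min(18,43)=18. stock: 43 - 18 = 25. total_sold = 18
  Event 2 (sale 25): sell min(25,25)=25. stock: 25 - 25 = 0. total_sold = 43
  Event 3 (restock 35): 0 + 35 = 35
  Event 4 (sale 8): sell min(8,35)=8. stock: 35 - 8 = 27. total_sold = 51
  Event 5 (adjust -3): 27 + -3 = 24
  Event 6 (restock 14): 24 + 14 = 38
  Event 7 (sale 17): sell min(17,38)=17. stock: 38 - 17 = 21. total_sold = 68
  Event 8 (restock 22): 21 + 22 = 43
  Event 9 (sale 4): sell min(4,43)=4. stock: 43 - 4 = 39. total_sold = 72
  Event 10 (return 3): 39 + 3 = 42
Final: stock = 42, total_sold = 72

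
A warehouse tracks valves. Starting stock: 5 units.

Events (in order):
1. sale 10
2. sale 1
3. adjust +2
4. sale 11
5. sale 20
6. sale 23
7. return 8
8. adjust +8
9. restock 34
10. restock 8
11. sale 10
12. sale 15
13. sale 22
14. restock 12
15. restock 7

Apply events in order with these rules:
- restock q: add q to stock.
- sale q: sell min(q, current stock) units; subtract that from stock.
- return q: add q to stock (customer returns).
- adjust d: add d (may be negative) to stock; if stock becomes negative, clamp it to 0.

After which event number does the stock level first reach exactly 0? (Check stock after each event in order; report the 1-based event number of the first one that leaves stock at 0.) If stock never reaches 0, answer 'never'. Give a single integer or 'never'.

Processing events:
Start: stock = 5
  Event 1 (sale 10): sell min(10,5)=5. stock: 5 - 5 = 0. total_sold = 5
  Event 2 (sale 1): sell min(1,0)=0. stock: 0 - 0 = 0. total_sold = 5
  Event 3 (adjust +2): 0 + 2 = 2
  Event 4 (sale 11): sell min(11,2)=2. stock: 2 - 2 = 0. total_sold = 7
  Event 5 (sale 20): sell min(20,0)=0. stock: 0 - 0 = 0. total_sold = 7
  Event 6 (sale 23): sell min(23,0)=0. stock: 0 - 0 = 0. total_sold = 7
  Event 7 (return 8): 0 + 8 = 8
  Event 8 (adjust +8): 8 + 8 = 16
  Event 9 (restock 34): 16 + 34 = 50
  Event 10 (restock 8): 50 + 8 = 58
  Event 11 (sale 10): sell min(10,58)=10. stock: 58 - 10 = 48. total_sold = 17
  Event 12 (sale 15): sell min(15,48)=15. stock: 48 - 15 = 33. total_sold = 32
  Event 13 (sale 22): sell min(22,33)=22. stock: 33 - 22 = 11. total_sold = 54
  Event 14 (restock 12): 11 + 12 = 23
  Event 15 (restock 7): 23 + 7 = 30
Final: stock = 30, total_sold = 54

First zero at event 1.

Answer: 1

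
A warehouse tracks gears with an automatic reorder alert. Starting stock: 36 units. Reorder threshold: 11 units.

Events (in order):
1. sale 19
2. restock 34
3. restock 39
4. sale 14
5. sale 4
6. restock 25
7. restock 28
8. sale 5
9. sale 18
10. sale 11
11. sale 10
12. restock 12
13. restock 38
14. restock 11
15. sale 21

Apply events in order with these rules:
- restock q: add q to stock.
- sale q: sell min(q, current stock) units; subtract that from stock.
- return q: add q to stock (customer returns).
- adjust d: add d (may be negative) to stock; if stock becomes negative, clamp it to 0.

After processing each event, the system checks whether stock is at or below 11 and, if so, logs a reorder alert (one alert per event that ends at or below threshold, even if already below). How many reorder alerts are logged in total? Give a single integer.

Answer: 0

Derivation:
Processing events:
Start: stock = 36
  Event 1 (sale 19): sell min(19,36)=19. stock: 36 - 19 = 17. total_sold = 19
  Event 2 (restock 34): 17 + 34 = 51
  Event 3 (restock 39): 51 + 39 = 90
  Event 4 (sale 14): sell min(14,90)=14. stock: 90 - 14 = 76. total_sold = 33
  Event 5 (sale 4): sell min(4,76)=4. stock: 76 - 4 = 72. total_sold = 37
  Event 6 (restock 25): 72 + 25 = 97
  Event 7 (restock 28): 97 + 28 = 125
  Event 8 (sale 5): sell min(5,125)=5. stock: 125 - 5 = 120. total_sold = 42
  Event 9 (sale 18): sell min(18,120)=18. stock: 120 - 18 = 102. total_sold = 60
  Event 10 (sale 11): sell min(11,102)=11. stock: 102 - 11 = 91. total_sold = 71
  Event 11 (sale 10): sell min(10,91)=10. stock: 91 - 10 = 81. total_sold = 81
  Event 12 (restock 12): 81 + 12 = 93
  Event 13 (restock 38): 93 + 38 = 131
  Event 14 (restock 11): 131 + 11 = 142
  Event 15 (sale 21): sell min(21,142)=21. stock: 142 - 21 = 121. total_sold = 102
Final: stock = 121, total_sold = 102

Checking against threshold 11:
  After event 1: stock=17 > 11
  After event 2: stock=51 > 11
  After event 3: stock=90 > 11
  After event 4: stock=76 > 11
  After event 5: stock=72 > 11
  After event 6: stock=97 > 11
  After event 7: stock=125 > 11
  After event 8: stock=120 > 11
  After event 9: stock=102 > 11
  After event 10: stock=91 > 11
  After event 11: stock=81 > 11
  After event 12: stock=93 > 11
  After event 13: stock=131 > 11
  After event 14: stock=142 > 11
  After event 15: stock=121 > 11
Alert events: []. Count = 0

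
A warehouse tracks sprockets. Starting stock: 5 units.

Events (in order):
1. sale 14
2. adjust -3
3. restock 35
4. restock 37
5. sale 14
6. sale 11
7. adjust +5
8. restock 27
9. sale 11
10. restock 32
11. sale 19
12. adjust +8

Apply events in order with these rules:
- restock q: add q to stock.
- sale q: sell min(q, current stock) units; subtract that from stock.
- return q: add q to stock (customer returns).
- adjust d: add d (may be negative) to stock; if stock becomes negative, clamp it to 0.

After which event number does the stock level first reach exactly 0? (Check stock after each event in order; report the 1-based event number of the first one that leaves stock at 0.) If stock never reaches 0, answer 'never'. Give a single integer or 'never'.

Processing events:
Start: stock = 5
  Event 1 (sale 14): sell min(14,5)=5. stock: 5 - 5 = 0. total_sold = 5
  Event 2 (adjust -3): 0 + -3 = 0 (clamped to 0)
  Event 3 (restock 35): 0 + 35 = 35
  Event 4 (restock 37): 35 + 37 = 72
  Event 5 (sale 14): sell min(14,72)=14. stock: 72 - 14 = 58. total_sold = 19
  Event 6 (sale 11): sell min(11,58)=11. stock: 58 - 11 = 47. total_sold = 30
  Event 7 (adjust +5): 47 + 5 = 52
  Event 8 (restock 27): 52 + 27 = 79
  Event 9 (sale 11): sell min(11,79)=11. stock: 79 - 11 = 68. total_sold = 41
  Event 10 (restock 32): 68 + 32 = 100
  Event 11 (sale 19): sell min(19,100)=19. stock: 100 - 19 = 81. total_sold = 60
  Event 12 (adjust +8): 81 + 8 = 89
Final: stock = 89, total_sold = 60

First zero at event 1.

Answer: 1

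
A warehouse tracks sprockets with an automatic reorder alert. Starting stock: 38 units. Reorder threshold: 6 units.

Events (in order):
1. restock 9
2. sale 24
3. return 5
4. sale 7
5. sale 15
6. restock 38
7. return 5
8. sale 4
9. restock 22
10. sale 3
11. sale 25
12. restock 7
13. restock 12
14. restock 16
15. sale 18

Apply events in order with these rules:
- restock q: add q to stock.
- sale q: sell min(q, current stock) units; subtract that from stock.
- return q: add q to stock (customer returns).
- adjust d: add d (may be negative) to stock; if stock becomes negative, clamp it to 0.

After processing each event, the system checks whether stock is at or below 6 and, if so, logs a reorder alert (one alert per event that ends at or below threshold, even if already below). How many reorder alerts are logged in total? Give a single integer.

Answer: 1

Derivation:
Processing events:
Start: stock = 38
  Event 1 (restock 9): 38 + 9 = 47
  Event 2 (sale 24): sell min(24,47)=24. stock: 47 - 24 = 23. total_sold = 24
  Event 3 (return 5): 23 + 5 = 28
  Event 4 (sale 7): sell min(7,28)=7. stock: 28 - 7 = 21. total_sold = 31
  Event 5 (sale 15): sell min(15,21)=15. stock: 21 - 15 = 6. total_sold = 46
  Event 6 (restock 38): 6 + 38 = 44
  Event 7 (return 5): 44 + 5 = 49
  Event 8 (sale 4): sell min(4,49)=4. stock: 49 - 4 = 45. total_sold = 50
  Event 9 (restock 22): 45 + 22 = 67
  Event 10 (sale 3): sell min(3,67)=3. stock: 67 - 3 = 64. total_sold = 53
  Event 11 (sale 25): sell min(25,64)=25. stock: 64 - 25 = 39. total_sold = 78
  Event 12 (restock 7): 39 + 7 = 46
  Event 13 (restock 12): 46 + 12 = 58
  Event 14 (restock 16): 58 + 16 = 74
  Event 15 (sale 18): sell min(18,74)=18. stock: 74 - 18 = 56. total_sold = 96
Final: stock = 56, total_sold = 96

Checking against threshold 6:
  After event 1: stock=47 > 6
  After event 2: stock=23 > 6
  After event 3: stock=28 > 6
  After event 4: stock=21 > 6
  After event 5: stock=6 <= 6 -> ALERT
  After event 6: stock=44 > 6
  After event 7: stock=49 > 6
  After event 8: stock=45 > 6
  After event 9: stock=67 > 6
  After event 10: stock=64 > 6
  After event 11: stock=39 > 6
  After event 12: stock=46 > 6
  After event 13: stock=58 > 6
  After event 14: stock=74 > 6
  After event 15: stock=56 > 6
Alert events: [5]. Count = 1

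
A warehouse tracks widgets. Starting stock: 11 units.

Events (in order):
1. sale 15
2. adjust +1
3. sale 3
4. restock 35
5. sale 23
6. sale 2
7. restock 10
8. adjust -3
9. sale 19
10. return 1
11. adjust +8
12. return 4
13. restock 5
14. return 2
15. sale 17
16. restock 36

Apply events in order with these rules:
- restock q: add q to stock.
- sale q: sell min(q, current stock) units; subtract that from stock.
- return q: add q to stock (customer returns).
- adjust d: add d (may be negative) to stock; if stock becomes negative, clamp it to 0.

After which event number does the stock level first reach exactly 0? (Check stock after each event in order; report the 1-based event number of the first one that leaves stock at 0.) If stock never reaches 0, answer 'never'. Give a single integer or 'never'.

Processing events:
Start: stock = 11
  Event 1 (sale 15): sell min(15,11)=11. stock: 11 - 11 = 0. total_sold = 11
  Event 2 (adjust +1): 0 + 1 = 1
  Event 3 (sale 3): sell min(3,1)=1. stock: 1 - 1 = 0. total_sold = 12
  Event 4 (restock 35): 0 + 35 = 35
  Event 5 (sale 23): sell min(23,35)=23. stock: 35 - 23 = 12. total_sold = 35
  Event 6 (sale 2): sell min(2,12)=2. stock: 12 - 2 = 10. total_sold = 37
  Event 7 (restock 10): 10 + 10 = 20
  Event 8 (adjust -3): 20 + -3 = 17
  Event 9 (sale 19): sell min(19,17)=17. stock: 17 - 17 = 0. total_sold = 54
  Event 10 (return 1): 0 + 1 = 1
  Event 11 (adjust +8): 1 + 8 = 9
  Event 12 (return 4): 9 + 4 = 13
  Event 13 (restock 5): 13 + 5 = 18
  Event 14 (return 2): 18 + 2 = 20
  Event 15 (sale 17): sell min(17,20)=17. stock: 20 - 17 = 3. total_sold = 71
  Event 16 (restock 36): 3 + 36 = 39
Final: stock = 39, total_sold = 71

First zero at event 1.

Answer: 1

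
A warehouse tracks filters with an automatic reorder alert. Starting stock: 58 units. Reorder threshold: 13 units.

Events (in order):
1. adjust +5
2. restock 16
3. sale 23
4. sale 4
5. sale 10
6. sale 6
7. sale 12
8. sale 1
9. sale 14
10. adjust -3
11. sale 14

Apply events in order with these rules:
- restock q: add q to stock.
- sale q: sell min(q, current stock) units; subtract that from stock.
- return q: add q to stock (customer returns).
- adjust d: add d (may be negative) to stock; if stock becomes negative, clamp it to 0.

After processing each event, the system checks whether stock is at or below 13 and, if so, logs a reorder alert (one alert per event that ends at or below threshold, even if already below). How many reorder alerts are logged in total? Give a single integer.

Processing events:
Start: stock = 58
  Event 1 (adjust +5): 58 + 5 = 63
  Event 2 (restock 16): 63 + 16 = 79
  Event 3 (sale 23): sell min(23,79)=23. stock: 79 - 23 = 56. total_sold = 23
  Event 4 (sale 4): sell min(4,56)=4. stock: 56 - 4 = 52. total_sold = 27
  Event 5 (sale 10): sell min(10,52)=10. stock: 52 - 10 = 42. total_sold = 37
  Event 6 (sale 6): sell min(6,42)=6. stock: 42 - 6 = 36. total_sold = 43
  Event 7 (sale 12): sell min(12,36)=12. stock: 36 - 12 = 24. total_sold = 55
  Event 8 (sale 1): sell min(1,24)=1. stock: 24 - 1 = 23. total_sold = 56
  Event 9 (sale 14): sell min(14,23)=14. stock: 23 - 14 = 9. total_sold = 70
  Event 10 (adjust -3): 9 + -3 = 6
  Event 11 (sale 14): sell min(14,6)=6. stock: 6 - 6 = 0. total_sold = 76
Final: stock = 0, total_sold = 76

Checking against threshold 13:
  After event 1: stock=63 > 13
  After event 2: stock=79 > 13
  After event 3: stock=56 > 13
  After event 4: stock=52 > 13
  After event 5: stock=42 > 13
  After event 6: stock=36 > 13
  After event 7: stock=24 > 13
  After event 8: stock=23 > 13
  After event 9: stock=9 <= 13 -> ALERT
  After event 10: stock=6 <= 13 -> ALERT
  After event 11: stock=0 <= 13 -> ALERT
Alert events: [9, 10, 11]. Count = 3

Answer: 3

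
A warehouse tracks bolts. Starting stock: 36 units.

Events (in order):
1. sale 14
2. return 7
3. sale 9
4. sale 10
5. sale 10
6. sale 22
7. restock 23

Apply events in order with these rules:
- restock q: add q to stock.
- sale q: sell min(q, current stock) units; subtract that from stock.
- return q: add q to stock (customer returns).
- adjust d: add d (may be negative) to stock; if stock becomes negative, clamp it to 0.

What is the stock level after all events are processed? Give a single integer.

Processing events:
Start: stock = 36
  Event 1 (sale 14): sell min(14,36)=14. stock: 36 - 14 = 22. total_sold = 14
  Event 2 (return 7): 22 + 7 = 29
  Event 3 (sale 9): sell min(9,29)=9. stock: 29 - 9 = 20. total_sold = 23
  Event 4 (sale 10): sell min(10,20)=10. stock: 20 - 10 = 10. total_sold = 33
  Event 5 (sale 10): sell min(10,10)=10. stock: 10 - 10 = 0. total_sold = 43
  Event 6 (sale 22): sell min(22,0)=0. stock: 0 - 0 = 0. total_sold = 43
  Event 7 (restock 23): 0 + 23 = 23
Final: stock = 23, total_sold = 43

Answer: 23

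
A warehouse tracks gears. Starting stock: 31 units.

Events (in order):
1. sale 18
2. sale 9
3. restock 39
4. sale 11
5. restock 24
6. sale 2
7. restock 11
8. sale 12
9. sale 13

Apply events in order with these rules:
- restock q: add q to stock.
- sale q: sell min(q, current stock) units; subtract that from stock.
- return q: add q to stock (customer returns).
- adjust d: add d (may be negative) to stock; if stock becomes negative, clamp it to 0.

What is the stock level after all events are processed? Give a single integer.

Processing events:
Start: stock = 31
  Event 1 (sale 18): sell min(18,31)=18. stock: 31 - 18 = 13. total_sold = 18
  Event 2 (sale 9): sell min(9,13)=9. stock: 13 - 9 = 4. total_sold = 27
  Event 3 (restock 39): 4 + 39 = 43
  Event 4 (sale 11): sell min(11,43)=11. stock: 43 - 11 = 32. total_sold = 38
  Event 5 (restock 24): 32 + 24 = 56
  Event 6 (sale 2): sell min(2,56)=2. stock: 56 - 2 = 54. total_sold = 40
  Event 7 (restock 11): 54 + 11 = 65
  Event 8 (sale 12): sell min(12,65)=12. stock: 65 - 12 = 53. total_sold = 52
  Event 9 (sale 13): sell min(13,53)=13. stock: 53 - 13 = 40. total_sold = 65
Final: stock = 40, total_sold = 65

Answer: 40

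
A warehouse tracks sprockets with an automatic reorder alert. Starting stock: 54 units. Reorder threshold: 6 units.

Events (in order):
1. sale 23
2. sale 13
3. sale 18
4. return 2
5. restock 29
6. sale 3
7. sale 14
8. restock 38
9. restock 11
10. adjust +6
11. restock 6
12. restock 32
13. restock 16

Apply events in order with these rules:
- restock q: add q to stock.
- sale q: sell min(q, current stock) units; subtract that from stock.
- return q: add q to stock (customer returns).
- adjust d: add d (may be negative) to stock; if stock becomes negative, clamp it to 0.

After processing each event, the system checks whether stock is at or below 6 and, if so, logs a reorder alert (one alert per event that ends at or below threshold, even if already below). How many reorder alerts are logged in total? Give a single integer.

Processing events:
Start: stock = 54
  Event 1 (sale 23): sell min(23,54)=23. stock: 54 - 23 = 31. total_sold = 23
  Event 2 (sale 13): sell min(13,31)=13. stock: 31 - 13 = 18. total_sold = 36
  Event 3 (sale 18): sell min(18,18)=18. stock: 18 - 18 = 0. total_sold = 54
  Event 4 (return 2): 0 + 2 = 2
  Event 5 (restock 29): 2 + 29 = 31
  Event 6 (sale 3): sell min(3,31)=3. stock: 31 - 3 = 28. total_sold = 57
  Event 7 (sale 14): sell min(14,28)=14. stock: 28 - 14 = 14. total_sold = 71
  Event 8 (restock 38): 14 + 38 = 52
  Event 9 (restock 11): 52 + 11 = 63
  Event 10 (adjust +6): 63 + 6 = 69
  Event 11 (restock 6): 69 + 6 = 75
  Event 12 (restock 32): 75 + 32 = 107
  Event 13 (restock 16): 107 + 16 = 123
Final: stock = 123, total_sold = 71

Checking against threshold 6:
  After event 1: stock=31 > 6
  After event 2: stock=18 > 6
  After event 3: stock=0 <= 6 -> ALERT
  After event 4: stock=2 <= 6 -> ALERT
  After event 5: stock=31 > 6
  After event 6: stock=28 > 6
  After event 7: stock=14 > 6
  After event 8: stock=52 > 6
  After event 9: stock=63 > 6
  After event 10: stock=69 > 6
  After event 11: stock=75 > 6
  After event 12: stock=107 > 6
  After event 13: stock=123 > 6
Alert events: [3, 4]. Count = 2

Answer: 2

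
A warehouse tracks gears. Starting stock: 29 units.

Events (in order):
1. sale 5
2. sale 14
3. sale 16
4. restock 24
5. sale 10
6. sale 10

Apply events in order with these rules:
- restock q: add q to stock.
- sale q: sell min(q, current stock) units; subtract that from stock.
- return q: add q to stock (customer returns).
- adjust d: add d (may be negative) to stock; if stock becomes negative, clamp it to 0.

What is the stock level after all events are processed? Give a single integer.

Answer: 4

Derivation:
Processing events:
Start: stock = 29
  Event 1 (sale 5): sell min(5,29)=5. stock: 29 - 5 = 24. total_sold = 5
  Event 2 (sale 14): sell min(14,24)=14. stock: 24 - 14 = 10. total_sold = 19
  Event 3 (sale 16): sell min(16,10)=10. stock: 10 - 10 = 0. total_sold = 29
  Event 4 (restock 24): 0 + 24 = 24
  Event 5 (sale 10): sell min(10,24)=10. stock: 24 - 10 = 14. total_sold = 39
  Event 6 (sale 10): sell min(10,14)=10. stock: 14 - 10 = 4. total_sold = 49
Final: stock = 4, total_sold = 49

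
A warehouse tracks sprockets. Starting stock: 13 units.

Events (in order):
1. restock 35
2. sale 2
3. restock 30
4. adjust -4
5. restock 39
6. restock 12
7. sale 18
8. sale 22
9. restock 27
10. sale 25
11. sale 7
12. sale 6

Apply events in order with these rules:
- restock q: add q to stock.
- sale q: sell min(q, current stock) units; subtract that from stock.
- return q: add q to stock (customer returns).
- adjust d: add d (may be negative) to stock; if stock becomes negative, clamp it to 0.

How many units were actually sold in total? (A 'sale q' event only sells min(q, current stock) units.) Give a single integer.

Processing events:
Start: stock = 13
  Event 1 (restock 35): 13 + 35 = 48
  Event 2 (sale 2): sell min(2,48)=2. stock: 48 - 2 = 46. total_sold = 2
  Event 3 (restock 30): 46 + 30 = 76
  Event 4 (adjust -4): 76 + -4 = 72
  Event 5 (restock 39): 72 + 39 = 111
  Event 6 (restock 12): 111 + 12 = 123
  Event 7 (sale 18): sell min(18,123)=18. stock: 123 - 18 = 105. total_sold = 20
  Event 8 (sale 22): sell min(22,105)=22. stock: 105 - 22 = 83. total_sold = 42
  Event 9 (restock 27): 83 + 27 = 110
  Event 10 (sale 25): sell min(25,110)=25. stock: 110 - 25 = 85. total_sold = 67
  Event 11 (sale 7): sell min(7,85)=7. stock: 85 - 7 = 78. total_sold = 74
  Event 12 (sale 6): sell min(6,78)=6. stock: 78 - 6 = 72. total_sold = 80
Final: stock = 72, total_sold = 80

Answer: 80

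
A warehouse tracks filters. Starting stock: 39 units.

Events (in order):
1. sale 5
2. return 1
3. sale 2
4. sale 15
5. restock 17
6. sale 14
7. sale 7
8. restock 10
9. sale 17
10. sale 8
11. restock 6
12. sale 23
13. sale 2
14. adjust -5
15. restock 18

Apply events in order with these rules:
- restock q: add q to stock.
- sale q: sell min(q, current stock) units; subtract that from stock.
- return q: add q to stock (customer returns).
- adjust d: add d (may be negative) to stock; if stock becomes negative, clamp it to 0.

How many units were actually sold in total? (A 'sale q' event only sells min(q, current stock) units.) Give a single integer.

Answer: 73

Derivation:
Processing events:
Start: stock = 39
  Event 1 (sale 5): sell min(5,39)=5. stock: 39 - 5 = 34. total_sold = 5
  Event 2 (return 1): 34 + 1 = 35
  Event 3 (sale 2): sell min(2,35)=2. stock: 35 - 2 = 33. total_sold = 7
  Event 4 (sale 15): sell min(15,33)=15. stock: 33 - 15 = 18. total_sold = 22
  Event 5 (restock 17): 18 + 17 = 35
  Event 6 (sale 14): sell min(14,35)=14. stock: 35 - 14 = 21. total_sold = 36
  Event 7 (sale 7): sell min(7,21)=7. stock: 21 - 7 = 14. total_sold = 43
  Event 8 (restock 10): 14 + 10 = 24
  Event 9 (sale 17): sell min(17,24)=17. stock: 24 - 17 = 7. total_sold = 60
  Event 10 (sale 8): sell min(8,7)=7. stock: 7 - 7 = 0. total_sold = 67
  Event 11 (restock 6): 0 + 6 = 6
  Event 12 (sale 23): sell min(23,6)=6. stock: 6 - 6 = 0. total_sold = 73
  Event 13 (sale 2): sell min(2,0)=0. stock: 0 - 0 = 0. total_sold = 73
  Event 14 (adjust -5): 0 + -5 = 0 (clamped to 0)
  Event 15 (restock 18): 0 + 18 = 18
Final: stock = 18, total_sold = 73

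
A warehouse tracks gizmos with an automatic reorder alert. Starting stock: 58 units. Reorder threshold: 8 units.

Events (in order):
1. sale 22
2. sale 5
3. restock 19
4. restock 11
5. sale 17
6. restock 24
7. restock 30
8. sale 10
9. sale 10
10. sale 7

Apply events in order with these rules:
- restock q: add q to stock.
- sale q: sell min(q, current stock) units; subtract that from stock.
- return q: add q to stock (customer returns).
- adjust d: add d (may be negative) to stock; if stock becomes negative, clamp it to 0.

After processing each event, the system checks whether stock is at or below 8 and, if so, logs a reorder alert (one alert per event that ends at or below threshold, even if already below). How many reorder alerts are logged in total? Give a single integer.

Processing events:
Start: stock = 58
  Event 1 (sale 22): sell min(22,58)=22. stock: 58 - 22 = 36. total_sold = 22
  Event 2 (sale 5): sell min(5,36)=5. stock: 36 - 5 = 31. total_sold = 27
  Event 3 (restock 19): 31 + 19 = 50
  Event 4 (restock 11): 50 + 11 = 61
  Event 5 (sale 17): sell min(17,61)=17. stock: 61 - 17 = 44. total_sold = 44
  Event 6 (restock 24): 44 + 24 = 68
  Event 7 (restock 30): 68 + 30 = 98
  Event 8 (sale 10): sell min(10,98)=10. stock: 98 - 10 = 88. total_sold = 54
  Event 9 (sale 10): sell min(10,88)=10. stock: 88 - 10 = 78. total_sold = 64
  Event 10 (sale 7): sell min(7,78)=7. stock: 78 - 7 = 71. total_sold = 71
Final: stock = 71, total_sold = 71

Checking against threshold 8:
  After event 1: stock=36 > 8
  After event 2: stock=31 > 8
  After event 3: stock=50 > 8
  After event 4: stock=61 > 8
  After event 5: stock=44 > 8
  After event 6: stock=68 > 8
  After event 7: stock=98 > 8
  After event 8: stock=88 > 8
  After event 9: stock=78 > 8
  After event 10: stock=71 > 8
Alert events: []. Count = 0

Answer: 0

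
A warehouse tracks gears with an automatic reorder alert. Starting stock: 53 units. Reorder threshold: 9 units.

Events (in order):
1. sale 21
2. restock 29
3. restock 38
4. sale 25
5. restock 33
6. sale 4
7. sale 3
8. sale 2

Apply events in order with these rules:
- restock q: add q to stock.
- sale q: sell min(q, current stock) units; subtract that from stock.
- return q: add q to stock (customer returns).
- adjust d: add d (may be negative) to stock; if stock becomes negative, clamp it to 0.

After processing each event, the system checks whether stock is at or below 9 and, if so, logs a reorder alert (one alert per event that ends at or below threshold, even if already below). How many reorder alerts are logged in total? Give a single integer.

Processing events:
Start: stock = 53
  Event 1 (sale 21): sell min(21,53)=21. stock: 53 - 21 = 32. total_sold = 21
  Event 2 (restock 29): 32 + 29 = 61
  Event 3 (restock 38): 61 + 38 = 99
  Event 4 (sale 25): sell min(25,99)=25. stock: 99 - 25 = 74. total_sold = 46
  Event 5 (restock 33): 74 + 33 = 107
  Event 6 (sale 4): sell min(4,107)=4. stock: 107 - 4 = 103. total_sold = 50
  Event 7 (sale 3): sell min(3,103)=3. stock: 103 - 3 = 100. total_sold = 53
  Event 8 (sale 2): sell min(2,100)=2. stock: 100 - 2 = 98. total_sold = 55
Final: stock = 98, total_sold = 55

Checking against threshold 9:
  After event 1: stock=32 > 9
  After event 2: stock=61 > 9
  After event 3: stock=99 > 9
  After event 4: stock=74 > 9
  After event 5: stock=107 > 9
  After event 6: stock=103 > 9
  After event 7: stock=100 > 9
  After event 8: stock=98 > 9
Alert events: []. Count = 0

Answer: 0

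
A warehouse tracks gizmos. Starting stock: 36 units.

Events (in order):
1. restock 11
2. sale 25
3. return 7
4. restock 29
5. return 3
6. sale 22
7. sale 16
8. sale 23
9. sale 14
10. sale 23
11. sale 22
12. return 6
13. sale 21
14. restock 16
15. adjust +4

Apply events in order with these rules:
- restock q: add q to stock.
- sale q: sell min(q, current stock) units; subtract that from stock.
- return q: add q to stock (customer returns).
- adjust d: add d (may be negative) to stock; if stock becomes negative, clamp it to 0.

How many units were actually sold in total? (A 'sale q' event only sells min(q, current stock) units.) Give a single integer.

Answer: 92

Derivation:
Processing events:
Start: stock = 36
  Event 1 (restock 11): 36 + 11 = 47
  Event 2 (sale 25): sell min(25,47)=25. stock: 47 - 25 = 22. total_sold = 25
  Event 3 (return 7): 22 + 7 = 29
  Event 4 (restock 29): 29 + 29 = 58
  Event 5 (return 3): 58 + 3 = 61
  Event 6 (sale 22): sell min(22,61)=22. stock: 61 - 22 = 39. total_sold = 47
  Event 7 (sale 16): sell min(16,39)=16. stock: 39 - 16 = 23. total_sold = 63
  Event 8 (sale 23): sell min(23,23)=23. stock: 23 - 23 = 0. total_sold = 86
  Event 9 (sale 14): sell min(14,0)=0. stock: 0 - 0 = 0. total_sold = 86
  Event 10 (sale 23): sell min(23,0)=0. stock: 0 - 0 = 0. total_sold = 86
  Event 11 (sale 22): sell min(22,0)=0. stock: 0 - 0 = 0. total_sold = 86
  Event 12 (return 6): 0 + 6 = 6
  Event 13 (sale 21): sell min(21,6)=6. stock: 6 - 6 = 0. total_sold = 92
  Event 14 (restock 16): 0 + 16 = 16
  Event 15 (adjust +4): 16 + 4 = 20
Final: stock = 20, total_sold = 92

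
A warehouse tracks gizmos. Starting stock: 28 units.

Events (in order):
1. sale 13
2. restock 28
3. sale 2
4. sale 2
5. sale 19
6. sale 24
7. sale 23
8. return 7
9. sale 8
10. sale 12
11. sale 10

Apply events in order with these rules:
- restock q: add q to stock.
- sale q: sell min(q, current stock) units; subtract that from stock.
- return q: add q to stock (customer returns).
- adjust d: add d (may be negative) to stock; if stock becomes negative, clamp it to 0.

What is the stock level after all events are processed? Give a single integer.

Answer: 0

Derivation:
Processing events:
Start: stock = 28
  Event 1 (sale 13): sell min(13,28)=13. stock: 28 - 13 = 15. total_sold = 13
  Event 2 (restock 28): 15 + 28 = 43
  Event 3 (sale 2): sell min(2,43)=2. stock: 43 - 2 = 41. total_sold = 15
  Event 4 (sale 2): sell min(2,41)=2. stock: 41 - 2 = 39. total_sold = 17
  Event 5 (sale 19): sell min(19,39)=19. stock: 39 - 19 = 20. total_sold = 36
  Event 6 (sale 24): sell min(24,20)=20. stock: 20 - 20 = 0. total_sold = 56
  Event 7 (sale 23): sell min(23,0)=0. stock: 0 - 0 = 0. total_sold = 56
  Event 8 (return 7): 0 + 7 = 7
  Event 9 (sale 8): sell min(8,7)=7. stock: 7 - 7 = 0. total_sold = 63
  Event 10 (sale 12): sell min(12,0)=0. stock: 0 - 0 = 0. total_sold = 63
  Event 11 (sale 10): sell min(10,0)=0. stock: 0 - 0 = 0. total_sold = 63
Final: stock = 0, total_sold = 63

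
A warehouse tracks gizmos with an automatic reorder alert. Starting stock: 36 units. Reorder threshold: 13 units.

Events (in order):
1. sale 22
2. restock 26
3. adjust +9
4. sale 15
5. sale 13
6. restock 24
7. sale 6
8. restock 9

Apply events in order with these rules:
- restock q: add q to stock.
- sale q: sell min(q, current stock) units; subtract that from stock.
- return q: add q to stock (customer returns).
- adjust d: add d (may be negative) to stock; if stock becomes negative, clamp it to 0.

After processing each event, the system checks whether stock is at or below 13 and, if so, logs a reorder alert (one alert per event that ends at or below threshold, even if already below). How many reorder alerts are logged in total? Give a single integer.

Answer: 0

Derivation:
Processing events:
Start: stock = 36
  Event 1 (sale 22): sell min(22,36)=22. stock: 36 - 22 = 14. total_sold = 22
  Event 2 (restock 26): 14 + 26 = 40
  Event 3 (adjust +9): 40 + 9 = 49
  Event 4 (sale 15): sell min(15,49)=15. stock: 49 - 15 = 34. total_sold = 37
  Event 5 (sale 13): sell min(13,34)=13. stock: 34 - 13 = 21. total_sold = 50
  Event 6 (restock 24): 21 + 24 = 45
  Event 7 (sale 6): sell min(6,45)=6. stock: 45 - 6 = 39. total_sold = 56
  Event 8 (restock 9): 39 + 9 = 48
Final: stock = 48, total_sold = 56

Checking against threshold 13:
  After event 1: stock=14 > 13
  After event 2: stock=40 > 13
  After event 3: stock=49 > 13
  After event 4: stock=34 > 13
  After event 5: stock=21 > 13
  After event 6: stock=45 > 13
  After event 7: stock=39 > 13
  After event 8: stock=48 > 13
Alert events: []. Count = 0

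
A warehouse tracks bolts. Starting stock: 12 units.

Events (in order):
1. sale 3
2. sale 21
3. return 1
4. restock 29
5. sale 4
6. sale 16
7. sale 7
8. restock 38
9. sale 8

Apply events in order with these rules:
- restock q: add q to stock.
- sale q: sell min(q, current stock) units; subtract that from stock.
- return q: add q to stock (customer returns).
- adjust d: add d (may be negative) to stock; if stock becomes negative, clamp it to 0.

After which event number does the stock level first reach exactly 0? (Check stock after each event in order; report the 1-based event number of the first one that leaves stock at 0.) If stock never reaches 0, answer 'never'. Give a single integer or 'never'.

Processing events:
Start: stock = 12
  Event 1 (sale 3): sell min(3,12)=3. stock: 12 - 3 = 9. total_sold = 3
  Event 2 (sale 21): sell min(21,9)=9. stock: 9 - 9 = 0. total_sold = 12
  Event 3 (return 1): 0 + 1 = 1
  Event 4 (restock 29): 1 + 29 = 30
  Event 5 (sale 4): sell min(4,30)=4. stock: 30 - 4 = 26. total_sold = 16
  Event 6 (sale 16): sell min(16,26)=16. stock: 26 - 16 = 10. total_sold = 32
  Event 7 (sale 7): sell min(7,10)=7. stock: 10 - 7 = 3. total_sold = 39
  Event 8 (restock 38): 3 + 38 = 41
  Event 9 (sale 8): sell min(8,41)=8. stock: 41 - 8 = 33. total_sold = 47
Final: stock = 33, total_sold = 47

First zero at event 2.

Answer: 2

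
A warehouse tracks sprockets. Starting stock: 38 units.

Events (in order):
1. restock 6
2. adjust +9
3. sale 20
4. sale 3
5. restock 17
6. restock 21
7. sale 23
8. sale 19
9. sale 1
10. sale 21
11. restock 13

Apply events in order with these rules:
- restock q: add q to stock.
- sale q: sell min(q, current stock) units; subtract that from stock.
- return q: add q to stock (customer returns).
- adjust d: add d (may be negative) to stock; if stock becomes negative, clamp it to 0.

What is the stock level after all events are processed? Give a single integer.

Processing events:
Start: stock = 38
  Event 1 (restock 6): 38 + 6 = 44
  Event 2 (adjust +9): 44 + 9 = 53
  Event 3 (sale 20): sell min(20,53)=20. stock: 53 - 20 = 33. total_sold = 20
  Event 4 (sale 3): sell min(3,33)=3. stock: 33 - 3 = 30. total_sold = 23
  Event 5 (restock 17): 30 + 17 = 47
  Event 6 (restock 21): 47 + 21 = 68
  Event 7 (sale 23): sell min(23,68)=23. stock: 68 - 23 = 45. total_sold = 46
  Event 8 (sale 19): sell min(19,45)=19. stock: 45 - 19 = 26. total_sold = 65
  Event 9 (sale 1): sell min(1,26)=1. stock: 26 - 1 = 25. total_sold = 66
  Event 10 (sale 21): sell min(21,25)=21. stock: 25 - 21 = 4. total_sold = 87
  Event 11 (restock 13): 4 + 13 = 17
Final: stock = 17, total_sold = 87

Answer: 17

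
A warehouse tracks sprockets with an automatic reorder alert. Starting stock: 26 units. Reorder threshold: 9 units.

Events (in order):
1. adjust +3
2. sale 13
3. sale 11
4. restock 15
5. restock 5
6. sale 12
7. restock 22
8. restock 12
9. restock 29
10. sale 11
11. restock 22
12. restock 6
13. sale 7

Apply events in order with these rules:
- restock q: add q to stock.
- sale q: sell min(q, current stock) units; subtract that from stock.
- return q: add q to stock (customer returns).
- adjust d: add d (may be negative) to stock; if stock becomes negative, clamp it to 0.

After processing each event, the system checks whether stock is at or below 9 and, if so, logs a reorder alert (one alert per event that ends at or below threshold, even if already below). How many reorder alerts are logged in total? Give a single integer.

Answer: 1

Derivation:
Processing events:
Start: stock = 26
  Event 1 (adjust +3): 26 + 3 = 29
  Event 2 (sale 13): sell min(13,29)=13. stock: 29 - 13 = 16. total_sold = 13
  Event 3 (sale 11): sell min(11,16)=11. stock: 16 - 11 = 5. total_sold = 24
  Event 4 (restock 15): 5 + 15 = 20
  Event 5 (restock 5): 20 + 5 = 25
  Event 6 (sale 12): sell min(12,25)=12. stock: 25 - 12 = 13. total_sold = 36
  Event 7 (restock 22): 13 + 22 = 35
  Event 8 (restock 12): 35 + 12 = 47
  Event 9 (restock 29): 47 + 29 = 76
  Event 10 (sale 11): sell min(11,76)=11. stock: 76 - 11 = 65. total_sold = 47
  Event 11 (restock 22): 65 + 22 = 87
  Event 12 (restock 6): 87 + 6 = 93
  Event 13 (sale 7): sell min(7,93)=7. stock: 93 - 7 = 86. total_sold = 54
Final: stock = 86, total_sold = 54

Checking against threshold 9:
  After event 1: stock=29 > 9
  After event 2: stock=16 > 9
  After event 3: stock=5 <= 9 -> ALERT
  After event 4: stock=20 > 9
  After event 5: stock=25 > 9
  After event 6: stock=13 > 9
  After event 7: stock=35 > 9
  After event 8: stock=47 > 9
  After event 9: stock=76 > 9
  After event 10: stock=65 > 9
  After event 11: stock=87 > 9
  After event 12: stock=93 > 9
  After event 13: stock=86 > 9
Alert events: [3]. Count = 1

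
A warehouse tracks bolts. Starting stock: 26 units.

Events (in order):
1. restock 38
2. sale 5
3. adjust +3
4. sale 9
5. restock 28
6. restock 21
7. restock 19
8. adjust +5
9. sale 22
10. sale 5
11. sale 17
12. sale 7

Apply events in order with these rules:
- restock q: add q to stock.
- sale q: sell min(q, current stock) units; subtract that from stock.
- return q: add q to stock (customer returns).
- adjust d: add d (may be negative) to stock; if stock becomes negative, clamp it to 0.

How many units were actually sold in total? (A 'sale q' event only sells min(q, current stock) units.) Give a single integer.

Answer: 65

Derivation:
Processing events:
Start: stock = 26
  Event 1 (restock 38): 26 + 38 = 64
  Event 2 (sale 5): sell min(5,64)=5. stock: 64 - 5 = 59. total_sold = 5
  Event 3 (adjust +3): 59 + 3 = 62
  Event 4 (sale 9): sell min(9,62)=9. stock: 62 - 9 = 53. total_sold = 14
  Event 5 (restock 28): 53 + 28 = 81
  Event 6 (restock 21): 81 + 21 = 102
  Event 7 (restock 19): 102 + 19 = 121
  Event 8 (adjust +5): 121 + 5 = 126
  Event 9 (sale 22): sell min(22,126)=22. stock: 126 - 22 = 104. total_sold = 36
  Event 10 (sale 5): sell min(5,104)=5. stock: 104 - 5 = 99. total_sold = 41
  Event 11 (sale 17): sell min(17,99)=17. stock: 99 - 17 = 82. total_sold = 58
  Event 12 (sale 7): sell min(7,82)=7. stock: 82 - 7 = 75. total_sold = 65
Final: stock = 75, total_sold = 65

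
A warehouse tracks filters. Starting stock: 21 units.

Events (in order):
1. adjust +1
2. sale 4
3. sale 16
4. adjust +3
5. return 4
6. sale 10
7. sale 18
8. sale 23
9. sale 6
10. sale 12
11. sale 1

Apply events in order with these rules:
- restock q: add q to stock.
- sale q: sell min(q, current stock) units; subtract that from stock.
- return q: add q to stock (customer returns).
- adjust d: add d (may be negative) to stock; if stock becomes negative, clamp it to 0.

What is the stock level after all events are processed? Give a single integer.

Answer: 0

Derivation:
Processing events:
Start: stock = 21
  Event 1 (adjust +1): 21 + 1 = 22
  Event 2 (sale 4): sell min(4,22)=4. stock: 22 - 4 = 18. total_sold = 4
  Event 3 (sale 16): sell min(16,18)=16. stock: 18 - 16 = 2. total_sold = 20
  Event 4 (adjust +3): 2 + 3 = 5
  Event 5 (return 4): 5 + 4 = 9
  Event 6 (sale 10): sell min(10,9)=9. stock: 9 - 9 = 0. total_sold = 29
  Event 7 (sale 18): sell min(18,0)=0. stock: 0 - 0 = 0. total_sold = 29
  Event 8 (sale 23): sell min(23,0)=0. stock: 0 - 0 = 0. total_sold = 29
  Event 9 (sale 6): sell min(6,0)=0. stock: 0 - 0 = 0. total_sold = 29
  Event 10 (sale 12): sell min(12,0)=0. stock: 0 - 0 = 0. total_sold = 29
  Event 11 (sale 1): sell min(1,0)=0. stock: 0 - 0 = 0. total_sold = 29
Final: stock = 0, total_sold = 29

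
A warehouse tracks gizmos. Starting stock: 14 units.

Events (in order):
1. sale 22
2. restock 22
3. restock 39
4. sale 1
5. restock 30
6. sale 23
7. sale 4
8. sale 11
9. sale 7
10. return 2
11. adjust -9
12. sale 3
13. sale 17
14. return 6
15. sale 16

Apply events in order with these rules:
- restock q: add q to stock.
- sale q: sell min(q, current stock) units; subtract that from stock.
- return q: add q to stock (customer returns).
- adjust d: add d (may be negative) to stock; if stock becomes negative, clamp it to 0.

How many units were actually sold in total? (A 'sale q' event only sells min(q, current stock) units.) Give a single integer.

Processing events:
Start: stock = 14
  Event 1 (sale 22): sell min(22,14)=14. stock: 14 - 14 = 0. total_sold = 14
  Event 2 (restock 22): 0 + 22 = 22
  Event 3 (restock 39): 22 + 39 = 61
  Event 4 (sale 1): sell min(1,61)=1. stock: 61 - 1 = 60. total_sold = 15
  Event 5 (restock 30): 60 + 30 = 90
  Event 6 (sale 23): sell min(23,90)=23. stock: 90 - 23 = 67. total_sold = 38
  Event 7 (sale 4): sell min(4,67)=4. stock: 67 - 4 = 63. total_sold = 42
  Event 8 (sale 11): sell min(11,63)=11. stock: 63 - 11 = 52. total_sold = 53
  Event 9 (sale 7): sell min(7,52)=7. stock: 52 - 7 = 45. total_sold = 60
  Event 10 (return 2): 45 + 2 = 47
  Event 11 (adjust -9): 47 + -9 = 38
  Event 12 (sale 3): sell min(3,38)=3. stock: 38 - 3 = 35. total_sold = 63
  Event 13 (sale 17): sell min(17,35)=17. stock: 35 - 17 = 18. total_sold = 80
  Event 14 (return 6): 18 + 6 = 24
  Event 15 (sale 16): sell min(16,24)=16. stock: 24 - 16 = 8. total_sold = 96
Final: stock = 8, total_sold = 96

Answer: 96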